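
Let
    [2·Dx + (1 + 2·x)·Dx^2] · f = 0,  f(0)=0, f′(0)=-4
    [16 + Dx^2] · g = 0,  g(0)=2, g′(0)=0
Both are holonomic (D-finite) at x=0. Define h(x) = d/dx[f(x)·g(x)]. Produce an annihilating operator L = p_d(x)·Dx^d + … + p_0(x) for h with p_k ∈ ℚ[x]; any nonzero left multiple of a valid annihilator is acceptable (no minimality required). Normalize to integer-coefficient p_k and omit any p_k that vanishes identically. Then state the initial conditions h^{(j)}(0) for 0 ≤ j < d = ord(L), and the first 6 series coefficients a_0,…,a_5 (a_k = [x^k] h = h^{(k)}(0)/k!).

f: a_k = 0, -4, 4, -16/3, 8, -64/5, …
g: a_k = 2, 0, -16, 0, 64/3, 0, …
L₀ := L_f ⊗_s L_g (sym. prod.), ord ≤ 4.
h=h₀': d/dx-closure on L₀ ⇒ L.
L = (-896 + 28672·x + 282624·x^2 + 1032192·x^3 + 1826816·x^4 + 1572864·x^5 + 524288·x^6) + (576 + 12416·x + 66560·x^2 + 153600·x^3 + 163840·x^4 + 65536·x^5)·Dx + (280 + 6592·x + 44480·x^2 + 141312·x^3 + 234496·x^4 + 196608·x^5 + 65536·x^6)·Dx^2 + (36 + 776·x + 4160·x^2 + 9600·x^3 + 10240·x^4 + 4096·x^5)·Dx^3 + (21 + 300·x + 1676·x^2 + 4800·x^3 + 7520·x^4 + 6144·x^5 + 2048·x^6)·Dx^4  (order 4).
h: a_k = -8, 16, 160, -192, -128, 0, …
ICs: h(0) = -8, h′(0) = 16, h′′(0) = 320, h′′′(0) = -1152.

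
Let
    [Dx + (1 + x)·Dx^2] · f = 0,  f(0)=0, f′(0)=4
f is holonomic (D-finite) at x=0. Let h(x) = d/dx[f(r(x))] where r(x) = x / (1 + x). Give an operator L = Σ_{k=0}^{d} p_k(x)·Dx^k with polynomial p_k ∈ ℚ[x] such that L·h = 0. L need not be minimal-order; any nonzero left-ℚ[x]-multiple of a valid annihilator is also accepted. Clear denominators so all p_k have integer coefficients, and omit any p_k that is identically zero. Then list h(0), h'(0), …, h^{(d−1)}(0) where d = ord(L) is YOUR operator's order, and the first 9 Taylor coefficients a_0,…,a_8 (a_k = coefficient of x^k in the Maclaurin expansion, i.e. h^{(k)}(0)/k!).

f: a_k = 0, 4, -2, 4/3, -1, 4/5, -2/3, 4/7, -1/2, …
h₀=f(r): pull back L_f along r ⇒ L₀.
h₀' ⇒ L via d/dx closure of L₀.
L = (3 + 4·x) + (1 + 3·x + 2·x^2)·Dx  (order 1).
h: a_k = 4, -12, 28, -60, 124, -252, 508, -1020, 2044, …
ICs: h(0) = 4.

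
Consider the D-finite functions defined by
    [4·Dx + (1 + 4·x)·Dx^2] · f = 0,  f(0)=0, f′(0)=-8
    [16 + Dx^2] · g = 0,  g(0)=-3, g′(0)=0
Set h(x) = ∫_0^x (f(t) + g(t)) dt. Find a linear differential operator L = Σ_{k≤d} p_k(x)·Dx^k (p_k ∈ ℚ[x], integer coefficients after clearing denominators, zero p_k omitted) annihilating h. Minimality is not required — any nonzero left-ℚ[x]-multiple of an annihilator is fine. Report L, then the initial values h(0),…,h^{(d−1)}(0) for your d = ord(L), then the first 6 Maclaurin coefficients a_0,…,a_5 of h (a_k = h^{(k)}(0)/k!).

L = (448 + 512·x + 1024·x^2)·Dx^2 + (48 + 320·x + 768·x^2 + 1024·x^3)·Dx^3 + (28 + 32·x + 64·x^2)·Dx^4 + (3 + 20·x + 48·x^2 + 64·x^3)·Dx^5  (order 5).
h: a_k = 0, -3, -4, 40/3, -32/3, 96/5, …
ICs: h(0) = 0, h′(0) = -3, h′′(0) = -8, h′′′(0) = 80, h′′′′(0) = -256.

f: a_k = 0, -8, 16, -128/3, 128, -2048/5, …
g: a_k = -3, 0, 24, 0, -32, 0, …
h₀=f+g: left-lcm gives L₀, ord ≤ 4.
∫: right-multiply L₀ by Dx.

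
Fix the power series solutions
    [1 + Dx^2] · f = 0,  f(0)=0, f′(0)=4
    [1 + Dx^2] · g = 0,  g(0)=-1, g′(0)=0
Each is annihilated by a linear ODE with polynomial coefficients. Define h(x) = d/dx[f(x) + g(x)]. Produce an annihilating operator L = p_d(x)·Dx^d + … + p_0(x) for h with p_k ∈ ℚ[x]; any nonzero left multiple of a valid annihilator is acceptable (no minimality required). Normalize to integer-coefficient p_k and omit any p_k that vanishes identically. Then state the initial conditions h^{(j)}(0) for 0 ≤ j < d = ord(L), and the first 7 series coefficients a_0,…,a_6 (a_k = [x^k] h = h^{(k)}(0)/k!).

f: a_k = 0, 4, 0, -2/3, 0, 1/30, 0, …
g: a_k = -1, 0, 1/2, 0, -1/24, 0, 1/720, …
Weyl lclm of L_f,L_g ⇒ L₀ (ord ≤ 4).
h₀' ⇒ L via d/dx closure of L₀.
L = 1 + Dx^2  (order 2).
h: a_k = 4, 1, -2, -1/6, 1/6, 1/120, -1/180, …
ICs: h(0) = 4, h′(0) = 1.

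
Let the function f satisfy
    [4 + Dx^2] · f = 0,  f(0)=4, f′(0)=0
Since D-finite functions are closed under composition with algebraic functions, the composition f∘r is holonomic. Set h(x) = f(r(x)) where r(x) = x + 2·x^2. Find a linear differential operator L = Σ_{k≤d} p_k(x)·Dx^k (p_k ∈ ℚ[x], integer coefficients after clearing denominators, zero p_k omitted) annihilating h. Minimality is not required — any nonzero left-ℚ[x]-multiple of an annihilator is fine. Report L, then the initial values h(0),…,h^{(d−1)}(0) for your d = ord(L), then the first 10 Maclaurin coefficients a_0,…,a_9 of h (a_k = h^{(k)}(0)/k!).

L = (4 + 48·x + 192·x^2 + 256·x^3) - 4·Dx + (1 + 4·x)·Dx^2  (order 2).
h: a_k = 4, 0, -8, -32, -88/3, 64/3, 2864/45, 1216/15, 6728/315, -17792/315, …
ICs: h(0) = 4, h′(0) = 0.

f: a_k = 4, 0, -8, 0, 8/3, 0, -16/45, 0, 8/315, 0, …
Substitute x→r, Dx→(1/r')Dx; clear ⇒ L₀.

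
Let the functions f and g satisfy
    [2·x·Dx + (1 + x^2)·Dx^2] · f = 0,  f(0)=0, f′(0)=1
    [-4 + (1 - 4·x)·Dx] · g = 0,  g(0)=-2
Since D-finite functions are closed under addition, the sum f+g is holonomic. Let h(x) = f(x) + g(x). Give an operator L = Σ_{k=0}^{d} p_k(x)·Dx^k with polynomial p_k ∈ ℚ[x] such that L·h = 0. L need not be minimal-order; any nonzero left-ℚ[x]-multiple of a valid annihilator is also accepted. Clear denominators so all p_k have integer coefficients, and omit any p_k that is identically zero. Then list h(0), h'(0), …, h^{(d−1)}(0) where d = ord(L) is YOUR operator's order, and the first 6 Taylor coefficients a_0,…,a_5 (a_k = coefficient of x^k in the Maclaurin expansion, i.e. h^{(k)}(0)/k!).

L = (8 - 128·x - 24·x^2)·Dx + (-49 + 8·x - 109·x^2 - 24·x^3)·Dx^2 + (4 - 15·x - 15·x^3 - 4·x^4)·Dx^3  (order 3).
h: a_k = -2, -7, -32, -385/3, -512, -10239/5, …
ICs: h(0) = -2, h′(0) = -7, h′′(0) = -64.

f: a_k = 0, 1, 0, -1/3, 0, 1/5, …
g: a_k = -2, -8, -32, -128, -512, -2048, …
h₀=f+g: left-lcm gives L₀, ord ≤ 3.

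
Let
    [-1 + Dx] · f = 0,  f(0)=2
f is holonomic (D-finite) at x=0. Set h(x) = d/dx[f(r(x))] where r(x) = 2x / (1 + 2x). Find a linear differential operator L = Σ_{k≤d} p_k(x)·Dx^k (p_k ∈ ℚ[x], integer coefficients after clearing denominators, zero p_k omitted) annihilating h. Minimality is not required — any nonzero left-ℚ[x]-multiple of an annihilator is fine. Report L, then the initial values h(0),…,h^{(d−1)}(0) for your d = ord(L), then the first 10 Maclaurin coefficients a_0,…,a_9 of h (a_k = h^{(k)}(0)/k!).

L = (-2 - 8·x) + (-1 - 4·x - 4·x^2)·Dx  (order 1).
h: a_k = 4, -8, 8, 16/3, -152/3, 2416/15, -17456/45, 250912/315, -452152/315, 6340336/2835, …
ICs: h(0) = 4.

f: a_k = 2, 2, 1, 1/3, 1/12, 1/60, 1/360, 1/2520, 1/20160, 1/181440, …
Change of var in L_f (x↦r) gives L₀.
Differentiate: ansatz ord ≤ ord L₀ ⇒ L.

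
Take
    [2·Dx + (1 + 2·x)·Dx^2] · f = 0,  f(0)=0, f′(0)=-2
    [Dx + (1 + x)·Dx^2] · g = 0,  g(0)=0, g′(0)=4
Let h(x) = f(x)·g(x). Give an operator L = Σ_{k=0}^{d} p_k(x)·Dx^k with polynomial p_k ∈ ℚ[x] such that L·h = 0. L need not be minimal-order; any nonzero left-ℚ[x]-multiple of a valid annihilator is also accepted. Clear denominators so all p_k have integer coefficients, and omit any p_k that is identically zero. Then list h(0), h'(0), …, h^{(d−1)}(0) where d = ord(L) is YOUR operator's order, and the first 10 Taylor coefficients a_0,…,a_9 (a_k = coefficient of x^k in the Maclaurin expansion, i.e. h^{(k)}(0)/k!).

L = (20 + 48·x + 32·x^2)·Dx + (66 + 268·x + 360·x^2 + 160·x^3)·Dx^2 + (32 + 180·x + 372·x^2 + 336·x^3 + 112·x^4)·Dx^3 + (3 + 22·x + 63·x^2 + 88·x^3 + 60·x^4 + 16·x^5)·Dx^4  (order 4).
h: a_k = 0, 0, -8, 12, -52/3, 26, -1834/45, 332/5, -2344/21, 6731/35, …
ICs: h(0) = 0, h′(0) = 0, h′′(0) = -16, h′′′(0) = 72.

f: a_k = 0, -2, 2, -8/3, 4, -32/5, 32/3, -128/7, 32, -512/9, …
g: a_k = 0, 4, -2, 4/3, -1, 4/5, -2/3, 4/7, -1/2, 4/9, …
L₀ := L_f ⊗_s L_g (sym. prod.), ord ≤ 4.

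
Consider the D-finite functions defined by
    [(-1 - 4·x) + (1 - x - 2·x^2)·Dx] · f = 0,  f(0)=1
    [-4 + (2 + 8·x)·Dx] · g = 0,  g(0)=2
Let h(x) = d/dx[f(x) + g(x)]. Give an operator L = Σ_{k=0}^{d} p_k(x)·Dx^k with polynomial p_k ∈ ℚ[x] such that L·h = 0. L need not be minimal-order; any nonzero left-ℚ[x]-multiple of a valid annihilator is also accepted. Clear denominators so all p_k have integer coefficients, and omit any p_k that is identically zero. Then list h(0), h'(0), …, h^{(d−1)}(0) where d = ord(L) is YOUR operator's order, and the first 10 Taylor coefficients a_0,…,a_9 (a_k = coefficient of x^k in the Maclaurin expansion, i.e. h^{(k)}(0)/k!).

f: a_k = 1, 1, 3, 5, 11, 21, 43, 85, 171, 341, …
g: a_k = 2, 4, -4, 8, -20, 56, -168, 528, -1716, 5720, …
f+g: L₀ = lclm(L_f,L_g), ord ≤ 1+1.
Derive L from L₀ (diff closure).
L = (-66 - 300·x - 720·x^2 - 480·x^3 - 480·x^4) + (-9 - 180·x - 954·x^2 - 1872·x^3 - 1800·x^4 - 1440·x^5)·Dx + (4 + 33·x + 69·x^2 - 28·x^3 - 228·x^4 - 480·x^5 - 320·x^6)·Dx^2  (order 2).
h: a_k = 5, -2, 39, -36, 385, -750, 4291, -12360, 54549, -187650, …
ICs: h(0) = 5, h′(0) = -2.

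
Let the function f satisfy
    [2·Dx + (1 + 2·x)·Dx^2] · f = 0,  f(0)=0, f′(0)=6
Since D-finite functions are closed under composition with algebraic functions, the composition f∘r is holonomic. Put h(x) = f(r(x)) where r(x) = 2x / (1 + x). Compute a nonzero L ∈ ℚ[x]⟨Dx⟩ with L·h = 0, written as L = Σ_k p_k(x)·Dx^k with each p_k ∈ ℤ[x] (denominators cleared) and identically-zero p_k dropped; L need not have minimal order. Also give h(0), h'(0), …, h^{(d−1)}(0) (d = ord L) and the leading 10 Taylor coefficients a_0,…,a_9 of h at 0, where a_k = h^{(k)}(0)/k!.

L = (6 + 10·x)·Dx + (1 + 6·x + 5·x^2)·Dx^2  (order 2).
h: a_k = 0, 12, -36, 124, -468, 9372/5, -7812, 234372/7, -146484, 1953124/3, …
ICs: h(0) = 0, h′(0) = 12.

f: a_k = 0, 6, -6, 8, -12, 96/5, -32, 384/7, -96, 512/3, …
h₀=f(r): pull back L_f along r ⇒ L₀.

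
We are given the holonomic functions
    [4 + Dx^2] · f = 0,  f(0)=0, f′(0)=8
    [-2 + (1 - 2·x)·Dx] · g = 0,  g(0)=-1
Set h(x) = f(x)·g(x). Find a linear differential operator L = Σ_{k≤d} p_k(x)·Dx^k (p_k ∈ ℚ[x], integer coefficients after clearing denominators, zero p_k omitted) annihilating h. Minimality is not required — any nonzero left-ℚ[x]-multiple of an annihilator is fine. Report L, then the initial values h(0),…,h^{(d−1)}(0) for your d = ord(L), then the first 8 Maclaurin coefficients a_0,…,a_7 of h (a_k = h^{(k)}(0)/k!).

f: a_k = 0, 8, 0, -16/3, 0, 16/15, 0, -32/315, …
g: a_k = -1, -2, -4, -8, -16, -32, -64, -128, …
h₀=f·g: eliminate ⇒ L₀, order ≤ 2·1.
L = (-4 + 8·x) + 4·Dx + (-1 + 2·x)·Dx^2  (order 2).
h: a_k = 0, -8, -16, -80/3, -160/3, -1616/15, -3232/15, -135712/315, …
ICs: h(0) = 0, h′(0) = -8.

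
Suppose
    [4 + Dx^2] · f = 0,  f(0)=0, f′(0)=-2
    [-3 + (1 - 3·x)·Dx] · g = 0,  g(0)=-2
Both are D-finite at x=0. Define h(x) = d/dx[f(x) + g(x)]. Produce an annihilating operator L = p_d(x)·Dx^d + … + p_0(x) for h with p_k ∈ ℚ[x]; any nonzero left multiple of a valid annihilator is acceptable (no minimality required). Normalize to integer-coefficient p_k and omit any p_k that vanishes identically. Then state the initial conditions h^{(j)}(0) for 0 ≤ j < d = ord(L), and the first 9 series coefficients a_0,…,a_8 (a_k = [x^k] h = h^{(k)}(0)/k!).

f: a_k = 0, -2, 0, 4/3, 0, -4/15, 0, 8/315, 0, …
g: a_k = -2, -6, -18, -54, -162, -486, -1458, -4374, -13122, …
L₀ := lclm(L_f,L_g); ord L₀ ≤ 2+1.
h=h₀': d/dx-closure on L₀ ⇒ L.
L = (1344 - 288·x + 432·x^2) + (-116 + 396·x - 216·x^2 + 216·x^3)·Dx + (336 - 72·x + 108·x^2)·Dx^2 + (-29 + 99·x - 54·x^2 + 54·x^3)·Dx^3  (order 3).
h: a_k = -8, -36, -158, -648, -7294/3, -8748, -1377802/45, -104976, -111602614/315, …
ICs: h(0) = -8, h′(0) = -36, h′′(0) = -316.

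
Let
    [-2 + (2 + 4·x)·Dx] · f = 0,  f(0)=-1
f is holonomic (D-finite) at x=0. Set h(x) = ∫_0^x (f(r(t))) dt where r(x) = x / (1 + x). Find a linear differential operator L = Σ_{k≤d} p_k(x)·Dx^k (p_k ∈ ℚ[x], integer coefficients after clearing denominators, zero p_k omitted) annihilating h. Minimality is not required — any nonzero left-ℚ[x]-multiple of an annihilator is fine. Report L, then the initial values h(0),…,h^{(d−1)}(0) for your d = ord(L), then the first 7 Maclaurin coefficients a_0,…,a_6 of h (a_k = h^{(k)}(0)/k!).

f: a_k = -1, -1, 1/2, -1/2, 5/8, -7/8, 21/16, …
Substitute x→r, Dx→(1/r')Dx; clear ⇒ L₀.
h=∫h₀ ⇒ L = L₀·Dx.
L = -Dx + (1 + 4·x + 3·x^2)·Dx^2  (order 2).
h: a_k = 0, -1, -1/2, 1/2, -5/8, 37/40, -25/16, …
ICs: h(0) = 0, h′(0) = -1.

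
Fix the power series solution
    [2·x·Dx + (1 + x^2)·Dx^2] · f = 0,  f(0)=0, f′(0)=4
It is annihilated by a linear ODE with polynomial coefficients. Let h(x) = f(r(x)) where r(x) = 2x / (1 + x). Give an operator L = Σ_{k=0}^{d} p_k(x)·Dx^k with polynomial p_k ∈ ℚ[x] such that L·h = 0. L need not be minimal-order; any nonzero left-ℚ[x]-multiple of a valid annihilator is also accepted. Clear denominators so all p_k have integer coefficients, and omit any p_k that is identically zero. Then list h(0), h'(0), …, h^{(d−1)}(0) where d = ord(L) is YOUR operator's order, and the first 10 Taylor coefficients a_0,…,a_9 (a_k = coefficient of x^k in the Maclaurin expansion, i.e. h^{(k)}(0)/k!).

f: a_k = 0, 4, 0, -4/3, 0, 4/5, 0, -4/7, 0, 4/9, …
Substitute x→r, Dx→(1/r')Dx; clear ⇒ L₀.
L = (2 + 10·x)·Dx + (1 + 2·x + 5·x^2)·Dx^2  (order 2).
h: a_k = 0, 8, -8, -8/3, 24, -152/5, -88/3, 1112/7, -168, -2872/9, …
ICs: h(0) = 0, h′(0) = 8.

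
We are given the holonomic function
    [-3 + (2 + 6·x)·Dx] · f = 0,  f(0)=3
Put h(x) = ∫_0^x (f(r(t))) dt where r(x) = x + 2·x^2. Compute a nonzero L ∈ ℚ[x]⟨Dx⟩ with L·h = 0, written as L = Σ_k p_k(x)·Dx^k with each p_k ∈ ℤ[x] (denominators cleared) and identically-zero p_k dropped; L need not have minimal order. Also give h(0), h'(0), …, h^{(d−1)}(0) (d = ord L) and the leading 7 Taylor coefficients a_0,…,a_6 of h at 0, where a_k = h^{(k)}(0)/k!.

f: a_k = 3, 9/2, -27/8, 81/16, -1215/128, 5103/256, -45927/1024, …
Substitute x→r, Dx→(1/r')Dx; clear ⇒ L₀.
∫: right-multiply L₀ by Dx.
L = (-3 - 12·x)·Dx + (2 + 6·x + 12·x^2)·Dx^2  (order 2).
h: a_k = 0, 3, 9/4, 15/8, -135/64, 189/128, 405/512, …
ICs: h(0) = 0, h′(0) = 3.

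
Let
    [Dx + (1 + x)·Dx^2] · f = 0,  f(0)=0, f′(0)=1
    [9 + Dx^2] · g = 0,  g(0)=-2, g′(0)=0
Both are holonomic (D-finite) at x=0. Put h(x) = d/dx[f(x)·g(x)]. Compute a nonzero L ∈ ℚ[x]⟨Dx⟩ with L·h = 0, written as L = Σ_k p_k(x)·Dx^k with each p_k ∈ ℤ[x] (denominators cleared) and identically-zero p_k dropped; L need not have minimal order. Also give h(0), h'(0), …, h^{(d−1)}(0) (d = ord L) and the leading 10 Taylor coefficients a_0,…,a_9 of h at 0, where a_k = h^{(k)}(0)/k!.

f: a_k = 0, 1, -1/2, 1/3, -1/4, 1/5, -1/6, 1/7, -1/8, 1/9, …
g: a_k = -2, 0, 9, 0, -27/4, 0, 81/40, 0, -729/2240, 0, …
h₀=f·g: eliminate ⇒ L₀, order ≤ 2·2.
Derive L from L₀ (diff closure).
L = (13743 + 107892·x + 319302·x^2 + 475308·x^3 + 381267·x^4 + 157464·x^5 + 26244·x^6) + (4104 + 24192·x + 53460·x^2 + 56700·x^3 + 29160·x^4 + 5832·x^5)·Dx + (4020 + 27828·x + 76770·x^2 + 109512·x^3 + 85698·x^4 + 34992·x^5 + 5832·x^6)·Dx^2 + (456 + 2688·x + 5940·x^2 + 6300·x^3 + 3240·x^4 + 648·x^5)·Dx^3 + (277 + 1760·x + 4588·x^2 + 6300·x^3 + 4815·x^4 + 1944·x^5 + 324·x^6)·Dx^4  (order 4).
h: a_k = -2, 2, 25, -16, -83/4, 35/4, 361/40, -23/5, 1271/2240, -643/448, …
ICs: h(0) = -2, h′(0) = 2, h′′(0) = 50, h′′′(0) = -96.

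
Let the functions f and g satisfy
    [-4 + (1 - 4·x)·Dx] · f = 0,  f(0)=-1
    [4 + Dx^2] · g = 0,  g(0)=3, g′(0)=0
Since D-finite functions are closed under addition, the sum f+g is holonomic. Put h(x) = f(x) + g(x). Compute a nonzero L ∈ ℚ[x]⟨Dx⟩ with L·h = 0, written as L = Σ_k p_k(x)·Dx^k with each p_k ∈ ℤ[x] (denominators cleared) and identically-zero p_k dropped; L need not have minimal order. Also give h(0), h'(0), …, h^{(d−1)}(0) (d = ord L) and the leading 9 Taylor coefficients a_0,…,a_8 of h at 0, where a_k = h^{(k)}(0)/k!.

f: a_k = -1, -4, -16, -64, -256, -1024, -4096, -16384, -65536, …
g: a_k = 3, 0, -6, 0, 2, 0, -4/15, 0, 2/105, …
Sum ⇒ L₀ = lclm(L_f,L_g) in ℚ(x)⟨Dx⟩.
L = (400 - 128·x + 256·x^2) + (-36 + 176·x - 192·x^2 + 256·x^3)·Dx + (100 - 32·x + 64·x^2)·Dx^2 + (-9 + 44·x - 48·x^2 + 64·x^3)·Dx^3  (order 3).
h: a_k = 2, -4, -22, -64, -254, -1024, -61444/15, -16384, -6881278/105, …
ICs: h(0) = 2, h′(0) = -4, h′′(0) = -44.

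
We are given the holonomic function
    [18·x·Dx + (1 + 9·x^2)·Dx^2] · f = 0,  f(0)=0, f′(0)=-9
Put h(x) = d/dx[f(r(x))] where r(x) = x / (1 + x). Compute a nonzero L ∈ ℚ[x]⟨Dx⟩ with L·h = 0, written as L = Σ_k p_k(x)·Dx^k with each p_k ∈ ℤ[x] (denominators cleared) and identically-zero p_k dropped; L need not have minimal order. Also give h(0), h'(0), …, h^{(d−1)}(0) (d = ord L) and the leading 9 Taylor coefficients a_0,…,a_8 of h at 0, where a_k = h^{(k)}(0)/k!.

L = (2 + 20·x) + (1 + 2·x + 10·x^2)·Dx  (order 1).
h: a_k = -9, 18, 54, -288, 36, 2808, -5976, -16128, 92016, …
ICs: h(0) = -9.

f: a_k = 0, -9, 0, 27, 0, -729/5, 0, 6561/7, 0, …
L₀ from L_f via x↦r, Dx↦r'^{-1}Dx.
h=h₀': d/dx-closure on L₀ ⇒ L.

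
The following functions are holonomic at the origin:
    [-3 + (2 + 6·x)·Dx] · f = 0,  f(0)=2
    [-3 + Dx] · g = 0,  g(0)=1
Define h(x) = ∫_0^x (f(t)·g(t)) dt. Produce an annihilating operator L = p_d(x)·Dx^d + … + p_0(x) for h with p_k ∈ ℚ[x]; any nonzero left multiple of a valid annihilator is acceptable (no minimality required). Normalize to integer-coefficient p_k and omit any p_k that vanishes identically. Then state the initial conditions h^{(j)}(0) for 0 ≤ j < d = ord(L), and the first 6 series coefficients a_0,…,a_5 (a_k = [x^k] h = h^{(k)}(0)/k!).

L = (-9 - 18·x)·Dx + (2 + 6·x)·Dx^2  (order 2).
h: a_k = 0, 2, 9/2, 21/4, 153/32, 891/320, …
ICs: h(0) = 0, h′(0) = 2.

f: a_k = 2, 3, -9/4, 27/8, -405/64, 1701/128, …
g: a_k = 1, 3, 9/2, 9/2, 27/8, 81/40, …
Sym-product of L_f,L_g gives L₀ (≤ ord 1).
h=∫₀ˣh₀: take L = L₀·Dx.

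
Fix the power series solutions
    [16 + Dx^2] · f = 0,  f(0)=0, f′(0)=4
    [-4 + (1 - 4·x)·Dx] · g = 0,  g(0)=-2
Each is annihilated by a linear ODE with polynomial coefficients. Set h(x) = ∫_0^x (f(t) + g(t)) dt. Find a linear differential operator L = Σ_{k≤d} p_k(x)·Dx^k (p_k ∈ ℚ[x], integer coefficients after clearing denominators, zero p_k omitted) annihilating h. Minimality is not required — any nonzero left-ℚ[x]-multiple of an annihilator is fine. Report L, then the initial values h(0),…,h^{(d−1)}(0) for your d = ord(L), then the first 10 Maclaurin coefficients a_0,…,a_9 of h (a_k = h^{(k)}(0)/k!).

L = (-448 + 512·x - 1024·x^2)·Dx + (48 - 320·x + 768·x^2 - 1024·x^3)·Dx^2 + (-28 + 32·x - 64·x^2)·Dx^3 + (3 - 20·x + 48·x^2 - 64·x^3)·Dx^4  (order 4).
h: a_k = 0, -2, -2, -32/3, -104/3, -512/5, -15296/45, -8192/7, -1290368/315, -131072/9, …
ICs: h(0) = 0, h′(0) = -2, h′′(0) = -4, h′′′(0) = -64.

f: a_k = 0, 4, 0, -32/3, 0, 128/15, 0, -1024/315, 0, 2048/2835, …
g: a_k = -2, -8, -32, -128, -512, -2048, -8192, -32768, -131072, -524288, …
f+g: L₀ = lclm(L_f,L_g), ord ≤ 2+1.
h=∫h₀ ⇒ L = L₀·Dx.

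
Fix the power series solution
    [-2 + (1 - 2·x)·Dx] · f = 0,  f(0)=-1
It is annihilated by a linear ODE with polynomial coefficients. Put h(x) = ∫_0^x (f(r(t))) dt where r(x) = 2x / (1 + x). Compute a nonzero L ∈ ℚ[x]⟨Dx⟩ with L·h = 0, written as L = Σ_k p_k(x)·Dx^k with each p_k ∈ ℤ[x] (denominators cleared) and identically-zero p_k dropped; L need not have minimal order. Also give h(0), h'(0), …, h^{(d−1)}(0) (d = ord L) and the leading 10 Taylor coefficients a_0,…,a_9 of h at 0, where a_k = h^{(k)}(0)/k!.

f: a_k = -1, -2, -4, -8, -16, -32, -64, -128, -256, -512, …
L₀ from L_f via x↦r, Dx↦r'^{-1}Dx.
Integrate: L := L₀·Dx.
L = 4·Dx + (-1 + 2·x + 3·x^2)·Dx^2  (order 2).
h: a_k = 0, -1, -2, -4, -9, -108/5, -54, -972/7, -729/2, -972, …
ICs: h(0) = 0, h′(0) = -1.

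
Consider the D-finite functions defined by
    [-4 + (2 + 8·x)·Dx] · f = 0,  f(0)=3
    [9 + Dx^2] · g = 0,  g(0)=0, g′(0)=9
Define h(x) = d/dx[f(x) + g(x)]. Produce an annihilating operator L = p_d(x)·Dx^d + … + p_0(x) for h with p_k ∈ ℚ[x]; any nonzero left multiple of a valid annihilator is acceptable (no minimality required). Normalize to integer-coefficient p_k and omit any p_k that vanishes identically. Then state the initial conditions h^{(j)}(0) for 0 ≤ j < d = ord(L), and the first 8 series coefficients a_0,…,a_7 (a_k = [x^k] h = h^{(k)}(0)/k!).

f: a_k = 3, 6, -6, 12, -30, 84, -252, 792, …
g: a_k = 0, 9, 0, -27/2, 0, 243/40, 0, -729/560, …
Weyl lclm of L_f,L_g ⇒ L₀ (ord ≤ 3).
Derive L from L₀ (diff closure).
L = (-414 - 432·x - 864·x^2) + (-63 - 468·x - 1296·x^2 - 1728·x^3)·Dx + (-46 - 48·x - 96·x^2)·Dx^2 + (-7 - 52·x - 144·x^2 - 192·x^3)·Dx^3  (order 3).
h: a_k = 15, -12, -9/2, -120, 3603/8, -1512, 442791/80, -20592, …
ICs: h(0) = 15, h′(0) = -12, h′′(0) = -9.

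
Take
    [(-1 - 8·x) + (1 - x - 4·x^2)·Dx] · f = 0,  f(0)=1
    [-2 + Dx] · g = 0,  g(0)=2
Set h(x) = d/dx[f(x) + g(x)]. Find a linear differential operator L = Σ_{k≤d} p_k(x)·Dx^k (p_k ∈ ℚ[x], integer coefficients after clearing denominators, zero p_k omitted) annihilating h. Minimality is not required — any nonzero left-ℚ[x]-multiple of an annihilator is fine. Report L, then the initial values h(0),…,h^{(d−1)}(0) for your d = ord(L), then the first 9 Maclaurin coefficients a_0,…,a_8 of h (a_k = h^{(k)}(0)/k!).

f: a_k = 1, 1, 5, 9, 29, 65, 181, 441, 1165, …
g: a_k = 2, 4, 4, 8/3, 4/3, 8/15, 8/45, 16/315, 4/315, …
h₀=f+g: left-lcm gives L₀, ord ≤ 2.
Differentiate: ansatz ord ≤ ord L₀ ⇒ L.
L = (34 + 452·x + 512·x^2 + 1920·x^3 + 768·x^4) + (-25 - 228·x - 334·x^2 - 864·x^3 + 160·x^4 + 256·x^5)·Dx + (4 + x + 39·x^2 - 48·x^3 - 272·x^4 - 128·x^5)·Dx^2  (order 2).
h: a_k = 5, 18, 35, 364/3, 983/3, 16306/15, 138931/45, 2935832/315, 8303723/315, …
ICs: h(0) = 5, h′(0) = 18.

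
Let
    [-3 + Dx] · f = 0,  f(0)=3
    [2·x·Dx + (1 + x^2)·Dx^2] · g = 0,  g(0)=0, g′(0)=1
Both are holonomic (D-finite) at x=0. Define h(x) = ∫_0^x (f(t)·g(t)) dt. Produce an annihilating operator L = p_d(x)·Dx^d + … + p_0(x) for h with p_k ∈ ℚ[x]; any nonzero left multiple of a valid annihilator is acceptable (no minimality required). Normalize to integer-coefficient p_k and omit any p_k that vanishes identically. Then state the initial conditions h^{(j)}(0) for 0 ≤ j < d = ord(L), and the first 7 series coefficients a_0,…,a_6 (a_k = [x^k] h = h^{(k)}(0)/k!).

L = (9 - 6·x + 9·x^2)·Dx + (-6 + 2·x - 6·x^2)·Dx^2 + (1 + x^2)·Dx^3  (order 3).
h: a_k = 0, 0, 3/2, 3, 25/8, 21/10, 83/80, …
ICs: h(0) = 0, h′(0) = 0, h′′(0) = 3.

f: a_k = 3, 9, 27/2, 27/2, 81/8, 243/40, 243/80, …
g: a_k = 0, 1, 0, -1/3, 0, 1/5, 0, …
Product ⇒ symmetric product L₀, ord ≤ 2.
h=∫₀ˣh₀: take L = L₀·Dx.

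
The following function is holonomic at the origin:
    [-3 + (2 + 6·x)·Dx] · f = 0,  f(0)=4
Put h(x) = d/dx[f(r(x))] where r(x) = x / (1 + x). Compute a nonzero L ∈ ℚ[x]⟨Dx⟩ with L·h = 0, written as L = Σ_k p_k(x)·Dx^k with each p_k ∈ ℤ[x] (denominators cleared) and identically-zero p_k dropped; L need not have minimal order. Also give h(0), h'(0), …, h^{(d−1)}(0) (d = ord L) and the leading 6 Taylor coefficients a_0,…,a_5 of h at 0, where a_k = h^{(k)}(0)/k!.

L = (-7 - 16·x) + (-2 - 10·x - 8·x^2)·Dx  (order 1).
h: a_k = 6, -21, 261/4, -1677/8, 45345/64, -318915/128, …
ICs: h(0) = 6.

f: a_k = 4, 6, -9/2, 27/4, -405/32, 1701/64, …
Change of var in L_f (x↦r) gives L₀.
h=h₀': d/dx-closure on L₀ ⇒ L.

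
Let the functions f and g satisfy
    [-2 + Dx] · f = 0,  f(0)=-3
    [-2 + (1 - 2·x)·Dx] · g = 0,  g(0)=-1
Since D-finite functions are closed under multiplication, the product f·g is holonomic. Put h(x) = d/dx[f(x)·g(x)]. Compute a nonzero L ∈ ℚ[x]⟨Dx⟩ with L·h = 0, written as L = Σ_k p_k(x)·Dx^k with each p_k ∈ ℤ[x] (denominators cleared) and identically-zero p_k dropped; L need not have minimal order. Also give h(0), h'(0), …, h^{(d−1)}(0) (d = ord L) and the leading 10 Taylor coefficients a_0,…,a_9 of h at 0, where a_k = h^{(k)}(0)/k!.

L = (5 - 8·x + 4·x^2) + (-1 + 3·x - 2·x^2)·Dx  (order 1).
h: a_k = 12, 60, 192, 520, 1304, 15656/5, 21920/3, 1753616/105, 789128/21, 78912808/945, …
ICs: h(0) = 12.

f: a_k = -3, -6, -6, -4, -2, -4/5, -4/15, -8/105, -2/105, -4/945, …
g: a_k = -1, -2, -4, -8, -16, -32, -64, -128, -256, -512, …
f·g: L₀ = L_f ⊗_s L_g, ord ≤ 1·1.
h=h₀': d/dx-closure on L₀ ⇒ L.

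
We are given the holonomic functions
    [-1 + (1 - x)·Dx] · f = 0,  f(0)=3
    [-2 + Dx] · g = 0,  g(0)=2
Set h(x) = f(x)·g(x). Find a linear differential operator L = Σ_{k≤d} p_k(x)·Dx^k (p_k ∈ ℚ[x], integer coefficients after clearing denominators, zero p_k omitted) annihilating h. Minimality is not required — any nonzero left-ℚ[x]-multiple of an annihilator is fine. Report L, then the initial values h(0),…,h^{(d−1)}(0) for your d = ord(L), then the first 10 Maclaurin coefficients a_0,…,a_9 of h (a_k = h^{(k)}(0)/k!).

L = (3 - 2·x) + (-1 + x)·Dx  (order 1).
h: a_k = 6, 18, 30, 38, 42, 218/5, 662/15, 310/7, 4654/105, 41894/945, …
ICs: h(0) = 6.

f: a_k = 3, 3, 3, 3, 3, 3, 3, 3, 3, 3, …
g: a_k = 2, 4, 4, 8/3, 4/3, 8/15, 8/45, 16/315, 4/315, 8/2835, …
h₀=f·g: eliminate ⇒ L₀, order ≤ 1·1.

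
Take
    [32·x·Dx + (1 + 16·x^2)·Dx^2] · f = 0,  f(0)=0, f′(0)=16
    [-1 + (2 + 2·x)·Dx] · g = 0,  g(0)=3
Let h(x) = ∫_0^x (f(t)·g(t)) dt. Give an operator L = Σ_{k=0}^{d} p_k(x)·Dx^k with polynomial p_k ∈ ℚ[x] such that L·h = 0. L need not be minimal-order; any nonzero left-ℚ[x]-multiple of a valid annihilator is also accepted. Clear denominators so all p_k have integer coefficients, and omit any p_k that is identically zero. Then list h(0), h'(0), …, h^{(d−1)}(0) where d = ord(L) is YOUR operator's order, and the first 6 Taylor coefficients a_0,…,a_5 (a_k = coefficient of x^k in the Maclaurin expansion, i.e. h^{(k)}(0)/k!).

L = (3 - 64·x - 16·x^2)·Dx + (-4 + 124·x + 192·x^2 + 64·x^3)·Dx^2 + (4 + 8·x + 68·x^2 + 128·x^3 + 64·x^4)·Dx^3  (order 3).
h: a_k = 0, 0, 24, 8, -131/2, -25, …
ICs: h(0) = 0, h′(0) = 0, h′′(0) = 48.

f: a_k = 0, 16, 0, -256/3, 0, 4096/5, …
g: a_k = 3, 3/2, -3/8, 3/16, -15/128, 21/256, …
L₀ := L_f ⊗_s L_g (sym. prod.), ord ≤ 2.
h=∫h₀ ⇒ L = L₀·Dx.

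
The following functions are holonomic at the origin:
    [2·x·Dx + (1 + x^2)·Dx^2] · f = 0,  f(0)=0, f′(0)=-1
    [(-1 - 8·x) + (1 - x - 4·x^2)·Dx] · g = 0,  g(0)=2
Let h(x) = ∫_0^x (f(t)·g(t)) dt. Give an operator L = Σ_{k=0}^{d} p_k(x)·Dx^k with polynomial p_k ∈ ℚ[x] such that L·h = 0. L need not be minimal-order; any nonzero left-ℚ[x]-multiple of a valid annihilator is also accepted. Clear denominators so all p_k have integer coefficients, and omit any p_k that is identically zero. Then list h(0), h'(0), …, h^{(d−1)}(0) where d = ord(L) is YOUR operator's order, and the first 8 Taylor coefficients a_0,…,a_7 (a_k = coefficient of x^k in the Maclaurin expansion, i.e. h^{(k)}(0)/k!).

f: a_k = 0, -1, 0, 1/3, 0, -1/5, 0, 1/7, …
g: a_k = 2, 2, 10, 18, 58, 130, 362, 882, …
Sym-product of L_f,L_g gives L₀ (≤ ord 2).
h=∫₀ˣh₀: take L = L₀·Dx.
L = (8 + 2·x + 24·x^2)·Dx + (2 + 14·x + 4·x^2 + 24·x^3)·Dx^2 + (-1 + x + 3·x^2 + x^3 + 4·x^4)·Dx^3  (order 3).
h: a_k = 0, 0, -1, -2/3, -7/3, -52/15, -413/45, -622/35, …
ICs: h(0) = 0, h′(0) = 0, h′′(0) = -2.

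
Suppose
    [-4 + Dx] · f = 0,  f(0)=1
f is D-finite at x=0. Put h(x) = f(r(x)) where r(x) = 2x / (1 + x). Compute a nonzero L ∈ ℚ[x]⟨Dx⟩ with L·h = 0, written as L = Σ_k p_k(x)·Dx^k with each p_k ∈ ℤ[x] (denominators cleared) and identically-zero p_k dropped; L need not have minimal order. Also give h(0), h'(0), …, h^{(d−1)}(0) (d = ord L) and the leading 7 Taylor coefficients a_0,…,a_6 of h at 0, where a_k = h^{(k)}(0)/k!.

L = -8 + (1 + 2·x + x^2)·Dx  (order 1).
h: a_k = 1, 8, 24, 88/3, 8/3, -88/5, 184/45, …
ICs: h(0) = 1.

f: a_k = 1, 4, 8, 32/3, 32/3, 128/15, 256/45, …
L₀ from L_f via x↦r, Dx↦r'^{-1}Dx.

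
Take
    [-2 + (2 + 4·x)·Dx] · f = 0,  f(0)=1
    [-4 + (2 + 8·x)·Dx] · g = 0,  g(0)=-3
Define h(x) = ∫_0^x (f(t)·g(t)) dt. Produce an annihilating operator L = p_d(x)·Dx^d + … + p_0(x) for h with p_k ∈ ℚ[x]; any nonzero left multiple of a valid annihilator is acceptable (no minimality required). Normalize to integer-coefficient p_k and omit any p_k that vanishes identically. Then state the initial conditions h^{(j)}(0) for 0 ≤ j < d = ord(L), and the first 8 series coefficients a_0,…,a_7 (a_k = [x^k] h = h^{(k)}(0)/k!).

f: a_k = 1, 1, -1/2, 1/2, -5/8, 7/8, -21/16, 33/16, …
g: a_k = -3, -6, 6, -12, 30, -84, 252, -792, …
h₀=f·g: eliminate ⇒ L₀, order ≤ 1·1.
h=∫₀ˣh₀: take L = L₀·Dx.
L = (-3 - 8·x)·Dx + (1 + 6·x + 8·x^2)·Dx^2  (order 2).
h: a_k = 0, -3, -9/2, 1/2, -9/8, 111/40, -117/16, 2271/112, …
ICs: h(0) = 0, h′(0) = -3.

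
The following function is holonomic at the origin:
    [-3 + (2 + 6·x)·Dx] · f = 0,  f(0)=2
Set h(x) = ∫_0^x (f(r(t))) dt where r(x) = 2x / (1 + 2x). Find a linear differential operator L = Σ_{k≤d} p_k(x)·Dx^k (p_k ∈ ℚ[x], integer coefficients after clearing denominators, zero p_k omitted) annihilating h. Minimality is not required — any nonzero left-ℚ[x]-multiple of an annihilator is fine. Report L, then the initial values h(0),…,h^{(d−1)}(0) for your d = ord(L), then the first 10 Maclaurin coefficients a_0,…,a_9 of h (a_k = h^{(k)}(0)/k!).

L = -3·Dx + (1 + 10·x + 16·x^2)·Dx^2  (order 2).
h: a_k = 0, 2, 3, -7, 87/4, -1677/20, 3023/8, -106305/56, 658335/64, -11301055/192, …
ICs: h(0) = 0, h′(0) = 2.

f: a_k = 2, 3, -9/4, 27/8, -405/64, 1701/128, -15309/512, 72171/1024, -2814669/16384, 14073345/32768, …
Substitute x→r, Dx→(1/r')Dx; clear ⇒ L₀.
h=∫₀ˣh₀: take L = L₀·Dx.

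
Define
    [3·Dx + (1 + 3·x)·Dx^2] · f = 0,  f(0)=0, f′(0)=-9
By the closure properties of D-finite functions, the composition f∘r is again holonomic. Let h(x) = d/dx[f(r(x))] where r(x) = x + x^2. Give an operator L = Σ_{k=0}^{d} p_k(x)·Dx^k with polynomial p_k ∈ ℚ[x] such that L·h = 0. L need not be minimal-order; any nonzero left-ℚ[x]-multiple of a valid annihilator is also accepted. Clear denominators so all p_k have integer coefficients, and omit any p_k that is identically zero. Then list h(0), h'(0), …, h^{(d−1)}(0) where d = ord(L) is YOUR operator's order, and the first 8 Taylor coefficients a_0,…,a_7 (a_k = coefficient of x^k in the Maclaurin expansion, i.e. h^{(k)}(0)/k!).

L = (1 + 6·x + 6·x^2) + (1 + 5·x + 9·x^2 + 6·x^3)·Dx  (order 1).
h: a_k = -9, 9, 0, -27, 81, -162, 243, -243, …
ICs: h(0) = -9.

f: a_k = 0, -9, 27/2, -27, 243/4, -729/5, 729/2, -6561/7, …
L₀ from L_f via x↦r, Dx↦r'^{-1}Dx.
Derive L from L₀ (diff closure).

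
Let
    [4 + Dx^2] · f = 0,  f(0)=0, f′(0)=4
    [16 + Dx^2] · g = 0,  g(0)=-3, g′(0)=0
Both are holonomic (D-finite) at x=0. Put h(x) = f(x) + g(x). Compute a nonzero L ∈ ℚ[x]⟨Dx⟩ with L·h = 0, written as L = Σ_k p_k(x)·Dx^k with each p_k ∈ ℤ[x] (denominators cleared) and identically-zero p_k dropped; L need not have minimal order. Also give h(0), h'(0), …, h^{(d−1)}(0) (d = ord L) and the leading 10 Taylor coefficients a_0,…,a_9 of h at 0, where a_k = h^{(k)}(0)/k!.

f: a_k = 0, 4, 0, -8/3, 0, 8/15, 0, -16/315, 0, 8/2835, …
g: a_k = -3, 0, 24, 0, -32, 0, 256/15, 0, -512/105, 0, …
L₀ := lclm(L_f,L_g); ord L₀ ≤ 2+2.
L = 64 + 20·Dx^2 + Dx^4  (order 4).
h: a_k = -3, 4, 24, -8/3, -32, 8/15, 256/15, -16/315, -512/105, 8/2835, …
ICs: h(0) = -3, h′(0) = 4, h′′(0) = 48, h′′′(0) = -16.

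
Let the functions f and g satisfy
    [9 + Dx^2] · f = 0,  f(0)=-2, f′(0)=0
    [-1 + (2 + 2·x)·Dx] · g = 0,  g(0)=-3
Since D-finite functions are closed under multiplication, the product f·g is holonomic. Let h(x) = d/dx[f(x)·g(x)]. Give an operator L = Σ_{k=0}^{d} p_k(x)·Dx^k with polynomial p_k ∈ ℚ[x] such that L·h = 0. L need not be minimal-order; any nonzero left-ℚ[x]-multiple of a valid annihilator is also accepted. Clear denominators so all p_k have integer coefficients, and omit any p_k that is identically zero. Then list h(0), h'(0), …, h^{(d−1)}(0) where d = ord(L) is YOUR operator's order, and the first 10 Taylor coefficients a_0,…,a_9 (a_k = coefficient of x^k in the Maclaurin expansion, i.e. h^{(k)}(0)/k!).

L = (551 + 1968·x + 2712·x^2 + 1728·x^3 + 432·x^4) + (-44 - 140·x - 144·x^2 - 48·x^3)·Dx + (52 + 200·x + 292·x^2 + 192·x^3 + 48·x^4)·Dx^2  (order 2).
h: a_k = 3, -111/2, -315/8, 1497/16, 5505/128, -58941/1280, -86499/5120, 814203/71680, 3020139/1146880, -2289423/2293760, …
ICs: h(0) = 3, h′(0) = -111/2.

f: a_k = -2, 0, 9, 0, -27/4, 0, 81/40, 0, -729/2240, 0, …
g: a_k = -3, -3/2, 3/8, -3/16, 15/128, -21/256, 63/1024, -99/2048, 1287/32768, -2145/65536, …
L₀ := L_f ⊗_s L_g (sym. prod.), ord ≤ 2.
Differentiate: ansatz ord ≤ ord L₀ ⇒ L.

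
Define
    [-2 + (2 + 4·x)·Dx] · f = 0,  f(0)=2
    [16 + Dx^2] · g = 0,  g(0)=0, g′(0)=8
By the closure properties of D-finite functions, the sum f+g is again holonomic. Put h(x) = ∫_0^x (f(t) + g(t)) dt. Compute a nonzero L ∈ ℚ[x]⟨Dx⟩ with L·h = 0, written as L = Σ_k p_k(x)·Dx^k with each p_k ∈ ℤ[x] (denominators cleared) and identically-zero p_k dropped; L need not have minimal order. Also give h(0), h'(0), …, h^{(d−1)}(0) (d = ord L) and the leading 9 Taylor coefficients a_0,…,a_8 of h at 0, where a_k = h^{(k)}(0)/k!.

L = (-304 - 1024·x - 1024·x^2)·Dx + (240 + 1504·x + 3072·x^2 + 2048·x^3)·Dx^2 + (-19 - 64·x - 64·x^2)·Dx^3 + (15 + 94·x + 192·x^2 + 128·x^3)·Dx^4  (order 4).
h: a_k = 0, 2, 5, -1/3, -61/12, -1/4, 1129/360, -3/8, -5989/20160, …
ICs: h(0) = 0, h′(0) = 2, h′′(0) = 10, h′′′(0) = -2.

f: a_k = 2, 2, -1, 1, -5/4, 7/4, -21/8, 33/8, -429/64, …
g: a_k = 0, 8, 0, -64/3, 0, 256/15, 0, -2048/315, 0, …
Sum ⇒ L₀ = lclm(L_f,L_g) in ℚ(x)⟨Dx⟩.
h=∫₀ˣh₀: take L = L₀·Dx.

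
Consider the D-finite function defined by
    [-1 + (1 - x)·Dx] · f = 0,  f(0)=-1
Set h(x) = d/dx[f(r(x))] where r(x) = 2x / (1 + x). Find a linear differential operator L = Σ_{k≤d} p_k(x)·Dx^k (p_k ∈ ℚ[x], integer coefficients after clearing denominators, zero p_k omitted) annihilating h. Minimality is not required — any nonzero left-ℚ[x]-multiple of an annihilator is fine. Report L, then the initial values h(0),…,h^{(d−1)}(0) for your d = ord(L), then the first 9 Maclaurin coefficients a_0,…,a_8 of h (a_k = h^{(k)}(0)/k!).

L = 2 + (-1 + x)·Dx  (order 1).
h: a_k = -2, -4, -6, -8, -10, -12, -14, -16, -18, …
ICs: h(0) = -2.

f: a_k = -1, -1, -1, -1, -1, -1, -1, -1, -1, …
Change of var in L_f (x↦r) gives L₀.
h=h₀': d/dx-closure on L₀ ⇒ L.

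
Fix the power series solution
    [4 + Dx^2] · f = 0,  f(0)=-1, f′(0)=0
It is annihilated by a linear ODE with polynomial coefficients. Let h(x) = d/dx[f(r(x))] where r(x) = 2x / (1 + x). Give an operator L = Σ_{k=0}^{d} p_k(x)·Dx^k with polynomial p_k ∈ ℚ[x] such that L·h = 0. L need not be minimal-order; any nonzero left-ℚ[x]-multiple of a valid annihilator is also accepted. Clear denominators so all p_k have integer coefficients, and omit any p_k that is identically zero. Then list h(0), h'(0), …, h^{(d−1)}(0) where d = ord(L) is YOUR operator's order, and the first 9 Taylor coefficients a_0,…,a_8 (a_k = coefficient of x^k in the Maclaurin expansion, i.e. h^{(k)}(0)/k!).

f: a_k = -1, 0, 2, 0, -2/3, 0, 4/45, 0, -2/315, …
L₀ from L_f via x↦r, Dx↦r'^{-1}Dx.
h=h₀': d/dx-closure on L₀ ⇒ L.
L = (22 + 12·x + 6·x^2) + (6 + 18·x + 18·x^2 + 6·x^3)·Dx + (1 + 4·x + 6·x^2 + 4·x^3 + x^4)·Dx^2  (order 2).
h: a_k = 0, 16, -48, 160/3, 160/3, -5488/15, 4592/5, -100544/63, 71744/35, …
ICs: h(0) = 0, h′(0) = 16.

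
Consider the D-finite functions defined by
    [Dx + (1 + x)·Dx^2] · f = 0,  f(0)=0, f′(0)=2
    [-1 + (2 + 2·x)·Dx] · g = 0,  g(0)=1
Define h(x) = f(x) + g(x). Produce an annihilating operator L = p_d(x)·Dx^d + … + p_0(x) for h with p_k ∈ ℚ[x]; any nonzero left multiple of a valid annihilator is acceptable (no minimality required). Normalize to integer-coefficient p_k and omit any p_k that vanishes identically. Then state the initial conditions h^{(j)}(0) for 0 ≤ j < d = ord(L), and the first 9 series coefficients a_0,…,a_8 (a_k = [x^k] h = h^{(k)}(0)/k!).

L = Dx + (5 + 5·x)·Dx^2 + (2 + 4·x + 2·x^2)·Dx^3  (order 3).
h: a_k = 1, 5/2, -9/8, 35/48, -69/128, 547/1280, -1087/3072, 4327/14336, -8621/32768, …
ICs: h(0) = 1, h′(0) = 5/2, h′′(0) = -9/4.

f: a_k = 0, 2, -1, 2/3, -1/2, 2/5, -1/3, 2/7, -1/4, …
g: a_k = 1, 1/2, -1/8, 1/16, -5/128, 7/256, -21/1024, 33/2048, -429/32768, …
L₀ := lclm(L_f,L_g); ord L₀ ≤ 2+1.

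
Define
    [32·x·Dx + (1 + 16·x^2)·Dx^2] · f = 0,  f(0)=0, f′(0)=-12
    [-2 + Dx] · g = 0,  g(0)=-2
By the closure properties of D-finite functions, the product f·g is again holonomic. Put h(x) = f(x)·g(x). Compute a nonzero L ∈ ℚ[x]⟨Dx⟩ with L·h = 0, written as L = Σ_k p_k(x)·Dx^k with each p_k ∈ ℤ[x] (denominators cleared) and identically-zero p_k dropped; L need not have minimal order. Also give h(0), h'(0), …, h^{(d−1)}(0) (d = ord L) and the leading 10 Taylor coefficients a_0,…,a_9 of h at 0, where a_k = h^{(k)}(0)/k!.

L = (4 - 64·x + 64·x^2) + (-4 + 32·x - 64·x^2)·Dx + (1 + 16·x^2)·Dx^2  (order 2).
h: a_k = 0, 24, 48, -80, -224, 4944/5, 6880/3, -408416/35, -2780608/105, 46457392/315, …
ICs: h(0) = 0, h′(0) = 24.

f: a_k = 0, -12, 0, 64, 0, -3072/5, 0, 49152/7, 0, -262144/3, …
g: a_k = -2, -4, -4, -8/3, -4/3, -8/15, -8/45, -16/315, -4/315, -8/2835, …
Sym-product of L_f,L_g gives L₀ (≤ ord 2).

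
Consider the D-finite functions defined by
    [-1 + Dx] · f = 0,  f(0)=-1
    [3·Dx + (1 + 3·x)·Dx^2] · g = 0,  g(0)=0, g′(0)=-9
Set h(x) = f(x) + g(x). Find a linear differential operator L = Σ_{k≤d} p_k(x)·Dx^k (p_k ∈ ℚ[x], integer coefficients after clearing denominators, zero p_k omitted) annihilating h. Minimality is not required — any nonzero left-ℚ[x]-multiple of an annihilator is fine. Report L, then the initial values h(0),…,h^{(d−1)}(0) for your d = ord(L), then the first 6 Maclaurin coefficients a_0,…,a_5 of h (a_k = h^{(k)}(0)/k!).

f: a_k = -1, -1, -1/2, -1/6, -1/24, -1/120, …
g: a_k = 0, -9, 27/2, -27, 243/4, -729/5, …
L₀ := lclm(L_f,L_g); ord L₀ ≤ 1+2.
L = (-21 - 9·x)·Dx + (17 - 6·x - 9·x^2)·Dx^2 + (4 + 15·x + 9·x^2)·Dx^3  (order 3).
h: a_k = -1, -10, 13, -163/6, 1457/24, -17497/120, …
ICs: h(0) = -1, h′(0) = -10, h′′(0) = 26.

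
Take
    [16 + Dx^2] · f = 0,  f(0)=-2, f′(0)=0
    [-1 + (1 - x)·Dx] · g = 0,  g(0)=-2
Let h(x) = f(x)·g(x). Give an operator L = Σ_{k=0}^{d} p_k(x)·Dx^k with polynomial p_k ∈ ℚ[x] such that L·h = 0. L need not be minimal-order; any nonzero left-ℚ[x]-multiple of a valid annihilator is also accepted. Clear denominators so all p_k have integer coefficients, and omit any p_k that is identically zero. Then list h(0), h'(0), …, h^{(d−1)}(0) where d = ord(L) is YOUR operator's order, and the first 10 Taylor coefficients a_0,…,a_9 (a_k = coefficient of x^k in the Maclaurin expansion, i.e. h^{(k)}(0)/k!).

L = (-16 + 16·x) + 2·Dx + (-1 + x)·Dx^2  (order 2).
h: a_k = 4, 4, -28, -28, 44/3, 44/3, -364/45, -364/45, -100/63, -100/63, …
ICs: h(0) = 4, h′(0) = 4.

f: a_k = -2, 0, 16, 0, -64/3, 0, 512/45, 0, -1024/315, 0, …
g: a_k = -2, -2, -2, -2, -2, -2, -2, -2, -2, -2, …
Product ⇒ symmetric product L₀, ord ≤ 2.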